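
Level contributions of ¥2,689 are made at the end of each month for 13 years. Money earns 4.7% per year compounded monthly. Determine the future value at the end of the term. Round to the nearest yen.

This is an ordinary annuity: 156 deposits of ¥2,689 at the end of each month.
Periodic rate r = 0.047/12 per month; n is counted in months.
FV = PMT × [((1+r)^n − 1)/r] = 2,689 × [(1+r)^156 − 1] / r = ¥576,756

¥576,756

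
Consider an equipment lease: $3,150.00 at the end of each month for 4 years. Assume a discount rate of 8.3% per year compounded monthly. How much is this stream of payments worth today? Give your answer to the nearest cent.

This is an ordinary annuity: 48 payments of $3,150.00 at the end of each month.
Periodic rate r = 0.083/12 per month; n is counted in months.
PV = PMT × [(1 − (1+r)^−n)/r] = 3,150 × [1 − (1+r)^−48] / r = $128,288.73

$128,288.73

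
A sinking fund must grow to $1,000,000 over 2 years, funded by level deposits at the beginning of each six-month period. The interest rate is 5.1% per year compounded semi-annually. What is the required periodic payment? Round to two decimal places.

$234,654.43

Level annuity due; solve FV = PMT × [((1+r)^n − 1)/r] × (1+r) for PMT.
Periodic rate r = 0.051/2 per half-year; n is counted in half-years.
With n = 4: PMT = 1,000,000 / ([((1+r)^n − 1)/r] × (1+r)) = $234,654.43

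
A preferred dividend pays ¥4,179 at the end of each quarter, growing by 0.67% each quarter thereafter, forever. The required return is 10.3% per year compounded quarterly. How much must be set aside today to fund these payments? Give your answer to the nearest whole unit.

Periodic rate r = 0.103/4 per quarter.
Growing perpetuity (Gordon): PV = PMT₁ / (r − g) = 4,179 / (r − 0.0067) = ¥219,370.

¥219,370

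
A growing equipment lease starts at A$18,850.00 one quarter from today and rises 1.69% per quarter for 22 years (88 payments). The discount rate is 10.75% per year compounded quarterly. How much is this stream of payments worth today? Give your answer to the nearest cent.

A$1,089,268.97

Periodic rate r = 0.1075/4 per quarter; n is counted in quarters.
Growing ordinary annuity: PV = PMT₁ × [1 − ((1+g)/(1+r))^n] / (r − g) = 18,850 × [1 − ((1+0.0169)/(1+r))^88] / (r − 0.0169) = A$1,089,268.97.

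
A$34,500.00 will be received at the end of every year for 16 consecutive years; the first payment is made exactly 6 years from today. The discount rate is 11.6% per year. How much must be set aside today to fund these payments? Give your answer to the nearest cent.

A$142,130.19

Ordinary annuity of 16 payments, first payment at period 6.
Periodic rate r = 0.116 per year.
The ordinary-annuity PV formula values the stream one period before the first payment (period 5); discount that back 5 periods:
PV₀ = 34,500 × [1 − (1+r)^−16] / r × (1+r)^−5 = A$142,130.19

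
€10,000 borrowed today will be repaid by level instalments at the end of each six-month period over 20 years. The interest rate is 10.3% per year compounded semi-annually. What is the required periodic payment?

€594.80

Level ordinary annuity; solve PV = PMT × [(1 − (1+r)^−n)/r] for PMT.
Periodic rate r = 0.103/2 per half-year; n is counted in half-years.
With n = 40: PMT = 10,000 / ([(1 − (1+r)^−n)/r]) = €594.80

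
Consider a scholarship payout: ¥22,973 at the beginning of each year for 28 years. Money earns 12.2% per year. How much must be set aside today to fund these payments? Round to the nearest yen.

This is an annuity due: 28 payments of ¥22,973 at the beginning of each year.
Periodic rate r = 0.122 per year.
PV = PMT × [(1 − (1+r)^−n)/r] × (1+r) = 22,973 × [1 − (1+r)^−28] / r × (1+r) = ¥202,861

¥202,861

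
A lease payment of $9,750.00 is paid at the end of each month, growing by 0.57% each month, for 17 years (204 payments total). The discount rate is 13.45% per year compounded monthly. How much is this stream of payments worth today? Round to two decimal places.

Periodic rate r = 0.1345/12 per month; n is counted in months.
Growing ordinary annuity: PV = PMT₁ × [1 − ((1+g)/(1+r))^n] / (r − g) = 9,750 × [1 − ((1+0.0057)/(1+r))^204] / (r − 0.0057) = $1,189,203.83.

$1,189,203.83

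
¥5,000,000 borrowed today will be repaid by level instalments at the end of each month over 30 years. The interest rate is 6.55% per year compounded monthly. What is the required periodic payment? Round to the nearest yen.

Level ordinary annuity; solve PV = PMT × [(1 − (1+r)^−n)/r] for PMT.
Periodic rate r = 0.0655/12 per month; n is counted in months.
With n = 360: PMT = 5,000,000 / ([(1 − (1+r)^−n)/r]) = ¥31,768

¥31,768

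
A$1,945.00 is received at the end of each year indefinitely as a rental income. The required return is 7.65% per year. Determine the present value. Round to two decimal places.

Periodic rate r = 0.0765 per year.
Level perpetuity: PV = PMT / r = 1,945 / (0.0765) = A$25,424.84.

A$25,424.84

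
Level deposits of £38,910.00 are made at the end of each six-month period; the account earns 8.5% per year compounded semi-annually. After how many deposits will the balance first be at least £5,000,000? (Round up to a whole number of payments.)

45 payments

Periodic rate r = 0.085/2 per half-year; n is counted in half-years.
Ordinary annuity FV: 5,000,000 = 38,910 × [((1+r)^n − 1)/r].
(1+r)^n = 1 + 5,000,000 × r / 38,910, so n = ln(1 + 5,000,000·r/38,910) / ln(1+r) = 44.83.
Round up to a whole number of payments: n = 45.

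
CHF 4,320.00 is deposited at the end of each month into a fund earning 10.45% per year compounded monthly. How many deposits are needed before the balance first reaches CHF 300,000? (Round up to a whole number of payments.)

55 payments

Periodic rate r = 0.1045/12 per month; n is counted in months.
Ordinary annuity FV: 300,000 = 4,320 × [((1+r)^n − 1)/r].
(1+r)^n = 1 + 300,000 × r / 4,320, so n = ln(1 + 300,000·r/4,320) / ln(1+r) = 54.55.
Round up to a whole number of payments: n = 55.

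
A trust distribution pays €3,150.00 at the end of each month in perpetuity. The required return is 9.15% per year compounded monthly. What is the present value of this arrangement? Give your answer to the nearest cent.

€413,114.75

Periodic rate r = 0.0915/12 per month.
Level perpetuity: PV = PMT / r = 3,150 / (0.0915/12) = €413,114.75.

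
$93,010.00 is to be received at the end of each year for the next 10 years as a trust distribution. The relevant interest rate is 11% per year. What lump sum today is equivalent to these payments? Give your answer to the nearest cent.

$547,757.47

This is an ordinary annuity: 10 payments of $93,010.00 at the end of each year.
Periodic rate r = 0.11 per year.
PV = PMT × [(1 − (1+r)^−n)/r] = 93,010 × [1 − (1+r)^−10] / r = $547,757.47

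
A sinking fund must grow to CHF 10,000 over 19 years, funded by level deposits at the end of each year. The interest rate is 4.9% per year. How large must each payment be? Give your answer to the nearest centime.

CHF 330.72

Level ordinary annuity; solve FV = PMT × [((1+r)^n − 1)/r] for PMT.
Periodic rate r = 0.049 per year.
With n = 19: PMT = 10,000 / ([((1+r)^n − 1)/r]) = CHF 330.72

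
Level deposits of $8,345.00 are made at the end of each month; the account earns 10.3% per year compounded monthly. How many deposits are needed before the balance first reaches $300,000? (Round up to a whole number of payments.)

32 payments

Periodic rate r = 0.103/12 per month; n is counted in months.
Ordinary annuity FV: 300,000 = 8,345 × [((1+r)^n − 1)/r].
(1+r)^n = 1 + 300,000 × r / 8,345, so n = ln(1 + 300,000·r/8,345) / ln(1+r) = 31.47.
Round up to a whole number of payments: n = 32.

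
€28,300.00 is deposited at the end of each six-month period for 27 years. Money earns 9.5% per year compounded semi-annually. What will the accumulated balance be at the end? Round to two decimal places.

€6,705,684.38

This is an ordinary annuity: 54 deposits of €28,300.00 at the end of each six-month period.
Periodic rate r = 0.095/2 per half-year; n is counted in half-years.
FV = PMT × [((1+r)^n − 1)/r] = 28,300 × [(1+r)^54 − 1] / r = €6,705,684.38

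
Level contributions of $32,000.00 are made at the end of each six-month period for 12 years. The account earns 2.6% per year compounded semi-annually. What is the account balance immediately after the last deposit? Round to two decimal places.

$894,549.34

This is an ordinary annuity: 24 deposits of $32,000.00 at the end of each six-month period.
Periodic rate r = 0.026/2 per half-year; n is counted in half-years.
FV = PMT × [((1+r)^n − 1)/r] = 32,000 × [(1+r)^24 − 1] / r = $894,549.34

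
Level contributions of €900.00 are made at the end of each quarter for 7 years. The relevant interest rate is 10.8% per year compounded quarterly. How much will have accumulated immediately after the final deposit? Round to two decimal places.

€36,949.81

This is an ordinary annuity: 28 deposits of €900.00 at the end of each quarter.
Periodic rate r = 0.108/4 per quarter; n is counted in quarters.
FV = PMT × [((1+r)^n − 1)/r] = 900 × [(1+r)^28 − 1] / r = €36,949.81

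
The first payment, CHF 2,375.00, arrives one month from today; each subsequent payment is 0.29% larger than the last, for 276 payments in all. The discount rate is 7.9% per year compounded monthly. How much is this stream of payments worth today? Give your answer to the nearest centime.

CHF 410,372.47

Periodic rate r = 0.079/12 per month; n is counted in months.
Growing ordinary annuity: PV = PMT₁ × [1 − ((1+g)/(1+r))^n] / (r − g) = 2,375 × [1 − ((1+0.0029)/(1+r))^276] / (r − 0.0029) = CHF 410,372.47.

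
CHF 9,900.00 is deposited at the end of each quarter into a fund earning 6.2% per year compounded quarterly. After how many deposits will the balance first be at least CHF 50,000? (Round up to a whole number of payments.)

Periodic rate r = 0.062/4 per quarter; n is counted in quarters.
Ordinary annuity FV: 50,000 = 9,900 × [((1+r)^n − 1)/r].
(1+r)^n = 1 + 50,000 × r / 9,900, so n = ln(1 + 50,000·r/9,900) / ln(1+r) = 4.90.
Round up to a whole number of payments: n = 5.

5 payments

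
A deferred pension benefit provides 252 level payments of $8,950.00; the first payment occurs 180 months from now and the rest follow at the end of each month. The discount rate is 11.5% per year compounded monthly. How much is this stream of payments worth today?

$154,066.29

Ordinary annuity of 252 payments, first payment at period 180.
Periodic rate r = 0.115/12 per month; n is counted in months.
The ordinary-annuity PV formula values the stream one period before the first payment (period 179); discount that back 179 periods:
PV₀ = 8,950 × [1 − (1+r)^−252] / r × (1+r)^−179 = $154,066.29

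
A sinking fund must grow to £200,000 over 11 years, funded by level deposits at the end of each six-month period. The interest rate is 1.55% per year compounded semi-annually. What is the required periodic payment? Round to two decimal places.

£8,373.02

Level ordinary annuity; solve FV = PMT × [((1+r)^n − 1)/r] for PMT.
Periodic rate r = 0.0155/2 per half-year; n is counted in half-years.
With n = 22: PMT = 200,000 / ([((1+r)^n − 1)/r]) = £8,373.02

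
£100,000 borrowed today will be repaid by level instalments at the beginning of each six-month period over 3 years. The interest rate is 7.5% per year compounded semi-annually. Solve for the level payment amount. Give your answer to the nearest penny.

Level annuity due; solve PV = PMT × [(1 − (1+r)^−n)/r] × (1+r) for PMT.
Periodic rate r = 0.075/2 per half-year; n is counted in half-years.
With n = 6: PMT = 100,000 / ([(1 − (1+r)^−n)/r] × (1+r)) = £18,237.32

£18,237.32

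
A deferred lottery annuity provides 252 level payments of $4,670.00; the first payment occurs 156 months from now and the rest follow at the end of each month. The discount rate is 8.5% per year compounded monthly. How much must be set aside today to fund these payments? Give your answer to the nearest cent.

$183,491.95

Ordinary annuity of 252 payments, first payment at period 156.
Periodic rate r = 0.085/12 per month; n is counted in months.
The ordinary-annuity PV formula values the stream one period before the first payment (period 155); discount that back 155 periods:
PV₀ = 4,670 × [1 − (1+r)^−252] / r × (1+r)^−155 = $183,491.95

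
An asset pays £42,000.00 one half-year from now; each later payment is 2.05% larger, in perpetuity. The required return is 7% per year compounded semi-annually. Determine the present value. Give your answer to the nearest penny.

Periodic rate r = 0.07/2 per half-year.
Growing perpetuity (Gordon): PV = PMT₁ / (r − g) = 42,000 / (r − 0.0205) = £2,896,551.72.

£2,896,551.72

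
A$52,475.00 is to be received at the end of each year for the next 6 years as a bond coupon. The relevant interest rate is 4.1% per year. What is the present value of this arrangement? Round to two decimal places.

This is an ordinary annuity: 6 payments of A$52,475.00 at the end of each year.
Periodic rate r = 0.041 per year.
PV = PMT × [(1 − (1+r)^−n)/r] = 52,475 × [1 − (1+r)^−6] / r = A$274,187.86

A$274,187.86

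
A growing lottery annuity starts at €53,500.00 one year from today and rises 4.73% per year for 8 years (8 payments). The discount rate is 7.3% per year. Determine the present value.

€366,997.99

Periodic rate r = 0.073 per year.
Growing ordinary annuity: PV = PMT₁ × [1 − ((1+g)/(1+r))^n] / (r − g) = 53,500 × [1 − ((1+0.0473)/(1+r))^8] / (r − 0.0473) = €366,997.99.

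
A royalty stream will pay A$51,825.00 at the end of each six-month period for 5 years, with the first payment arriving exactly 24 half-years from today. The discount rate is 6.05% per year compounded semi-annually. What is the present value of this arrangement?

Ordinary annuity of 10 payments, first payment at period 24.
Periodic rate r = 0.0605/2 per half-year; n is counted in half-years.
The ordinary-annuity PV formula values the stream one period before the first payment (period 23); discount that back 23 periods:
PV₀ = 51,825 × [1 − (1+r)^−10] / r × (1+r)^−23 = A$222,466.39

A$222,466.39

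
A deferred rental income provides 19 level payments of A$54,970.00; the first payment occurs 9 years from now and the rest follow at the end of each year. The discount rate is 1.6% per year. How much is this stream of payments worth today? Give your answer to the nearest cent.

Ordinary annuity of 19 payments, first payment at period 9.
Periodic rate r = 0.016 per year.
The ordinary-annuity PV formula values the stream one period before the first payment (period 8); discount that back 8 periods:
PV₀ = 54,970 × [1 − (1+r)^−19] / r × (1+r)^−8 = A$787,830.41

A$787,830.41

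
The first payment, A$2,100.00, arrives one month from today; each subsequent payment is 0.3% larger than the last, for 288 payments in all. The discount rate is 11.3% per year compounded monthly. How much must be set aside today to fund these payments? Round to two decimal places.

Periodic rate r = 0.113/12 per month; n is counted in months.
Growing ordinary annuity: PV = PMT₁ × [1 − ((1+g)/(1+r))^n] / (r − g) = 2,100 × [1 − ((1+0.003)/(1+r))^288] / (r − 0.003) = A$275,119.30.

A$275,119.30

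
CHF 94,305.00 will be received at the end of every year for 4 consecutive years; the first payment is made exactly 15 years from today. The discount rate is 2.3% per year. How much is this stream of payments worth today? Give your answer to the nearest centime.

Ordinary annuity of 4 payments, first payment at period 15.
Periodic rate r = 0.023 per year.
The ordinary-annuity PV formula values the stream one period before the first payment (period 14); discount that back 14 periods:
PV₀ = 94,305 × [1 − (1+r)^−4] / r × (1+r)^−14 = CHF 259,290.79

CHF 259,290.79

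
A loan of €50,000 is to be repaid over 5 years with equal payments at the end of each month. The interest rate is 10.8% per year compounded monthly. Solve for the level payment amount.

€1,082.14

Level ordinary annuity; solve PV = PMT × [(1 − (1+r)^−n)/r] for PMT.
Periodic rate r = 0.108/12 per month; n is counted in months.
With n = 60: PMT = 50,000 / ([(1 − (1+r)^−n)/r]) = €1,082.14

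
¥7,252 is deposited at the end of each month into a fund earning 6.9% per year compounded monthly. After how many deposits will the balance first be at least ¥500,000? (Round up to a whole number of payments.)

59 payments

Periodic rate r = 0.069/12 per month; n is counted in months.
Ordinary annuity FV: 500,000 = 7,252 × [((1+r)^n − 1)/r].
(1+r)^n = 1 + 500,000 × r / 7,252, so n = ln(1 + 500,000·r/7,252) / ln(1+r) = 58.24.
Round up to a whole number of payments: n = 59.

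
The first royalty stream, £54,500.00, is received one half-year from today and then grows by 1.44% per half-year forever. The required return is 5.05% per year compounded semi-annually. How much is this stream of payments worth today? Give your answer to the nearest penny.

Periodic rate r = 0.0505/2 per half-year.
Growing perpetuity (Gordon): PV = PMT₁ / (r − g) = 54,500 / (r − 0.0144) = £5,023,041.47.

£5,023,041.47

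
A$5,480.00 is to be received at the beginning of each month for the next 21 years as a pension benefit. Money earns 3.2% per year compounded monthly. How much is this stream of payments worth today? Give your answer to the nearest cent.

This is an annuity due: 252 payments of A$5,480.00 at the beginning of each month.
Periodic rate r = 0.032/12 per month; n is counted in months.
PV = PMT × [(1 − (1+r)^−n)/r] × (1+r) = 5,480 × [1 − (1+r)^−252] / r × (1+r) = A$1,007,279.76

A$1,007,279.76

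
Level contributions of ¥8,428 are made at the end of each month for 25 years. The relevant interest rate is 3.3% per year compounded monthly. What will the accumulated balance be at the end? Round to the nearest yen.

This is an ordinary annuity: 300 deposits of ¥8,428 at the end of each month.
Periodic rate r = 0.033/12 per month; n is counted in months.
FV = PMT × [((1+r)^n − 1)/r] = 8,428 × [(1+r)^300 − 1] / r = ¥3,920,701

¥3,920,701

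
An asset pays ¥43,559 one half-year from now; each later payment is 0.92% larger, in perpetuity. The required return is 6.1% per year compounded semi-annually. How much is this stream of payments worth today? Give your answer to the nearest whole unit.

Periodic rate r = 0.061/2 per half-year.
Growing perpetuity (Gordon): PV = PMT₁ / (r − g) = 43,559 / (r − 0.0092) = ¥2,045,023.

¥2,045,023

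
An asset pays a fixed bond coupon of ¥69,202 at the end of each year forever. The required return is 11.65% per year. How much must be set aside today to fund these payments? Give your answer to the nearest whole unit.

Periodic rate r = 0.1165 per year.
Level perpetuity: PV = PMT / r = 69,202 / (0.1165) = ¥594,009.

¥594,009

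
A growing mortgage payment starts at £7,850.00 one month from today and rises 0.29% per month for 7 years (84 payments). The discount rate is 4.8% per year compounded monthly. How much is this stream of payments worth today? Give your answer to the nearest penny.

Periodic rate r = 0.048/12 per month; n is counted in months.
Growing ordinary annuity: PV = PMT₁ × [1 − ((1+g)/(1+r))^n] / (r − g) = 7,850 × [1 − ((1+0.0029)/(1+r))^84] / (r − 0.0029) = £627,785.46.

£627,785.46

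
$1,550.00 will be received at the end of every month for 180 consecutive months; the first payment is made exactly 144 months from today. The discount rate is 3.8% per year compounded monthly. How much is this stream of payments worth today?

Ordinary annuity of 180 payments, first payment at period 144.
Periodic rate r = 0.038/12 per month; n is counted in months.
The ordinary-annuity PV formula values the stream one period before the first payment (period 143); discount that back 143 periods:
PV₀ = 1,550 × [1 − (1+r)^−180] / r × (1+r)^−143 = $135,154.90

$135,154.90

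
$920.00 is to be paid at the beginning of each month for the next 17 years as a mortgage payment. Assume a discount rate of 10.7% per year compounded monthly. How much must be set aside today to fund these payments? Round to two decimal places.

$87,077.55

This is an annuity due: 204 payments of $920.00 at the beginning of each month.
Periodic rate r = 0.107/12 per month; n is counted in months.
PV = PMT × [(1 − (1+r)^−n)/r] × (1+r) = 920 × [1 − (1+r)^−204] / r × (1+r) = $87,077.55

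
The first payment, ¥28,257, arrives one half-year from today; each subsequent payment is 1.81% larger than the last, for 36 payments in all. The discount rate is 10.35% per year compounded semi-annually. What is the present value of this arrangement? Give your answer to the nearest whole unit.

Periodic rate r = 0.1035/2 per half-year; n is counted in half-years.
Growing ordinary annuity: PV = PMT₁ × [1 − ((1+g)/(1+r))^n] / (r − g) = 28,257 × [1 − ((1+0.0181)/(1+r))^36] / (r − 0.0181) = ¥579,270.

¥579,270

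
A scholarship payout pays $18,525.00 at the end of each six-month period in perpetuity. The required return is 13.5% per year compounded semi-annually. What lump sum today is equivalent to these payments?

$274,444.44

Periodic rate r = 0.135/2 per half-year.
Level perpetuity: PV = PMT / r = 18,525 / (0.135/2) = $274,444.44.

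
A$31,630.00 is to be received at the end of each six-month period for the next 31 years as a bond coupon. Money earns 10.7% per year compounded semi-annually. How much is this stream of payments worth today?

This is an ordinary annuity: 62 payments of A$31,630.00 at the end of each six-month period.
Periodic rate r = 0.107/2 per half-year; n is counted in half-years.
PV = PMT × [(1 − (1+r)^−n)/r] = 31,630 × [1 − (1+r)^−62] / r = A$567,858.66

A$567,858.66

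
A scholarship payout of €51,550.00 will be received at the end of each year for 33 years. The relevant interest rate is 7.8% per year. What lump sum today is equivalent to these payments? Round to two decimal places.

This is an ordinary annuity: 33 payments of €51,550.00 at the end of each year.
Periodic rate r = 0.078 per year.
PV = PMT × [(1 − (1+r)^−n)/r] = 51,550 × [1 − (1+r)^−33] / r = €605,471.25

€605,471.25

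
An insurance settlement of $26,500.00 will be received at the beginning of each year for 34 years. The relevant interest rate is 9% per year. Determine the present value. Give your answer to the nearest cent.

This is an annuity due: 34 payments of $26,500.00 at the beginning of each year.
Periodic rate r = 0.09 per year.
PV = PMT × [(1 − (1+r)^−n)/r] × (1+r) = 26,500 × [1 − (1+r)^−34] / r × (1+r) = $303,807.68

$303,807.68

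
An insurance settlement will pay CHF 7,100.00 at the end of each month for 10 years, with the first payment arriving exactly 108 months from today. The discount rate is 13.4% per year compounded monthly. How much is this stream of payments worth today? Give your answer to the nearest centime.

Ordinary annuity of 120 payments, first payment at period 108.
Periodic rate r = 0.134/12 per month; n is counted in months.
The ordinary-annuity PV formula values the stream one period before the first payment (period 107); discount that back 107 periods:
PV₀ = 7,100 × [1 − (1+r)^−120] / r × (1+r)^−107 = CHF 142,658.75

CHF 142,658.75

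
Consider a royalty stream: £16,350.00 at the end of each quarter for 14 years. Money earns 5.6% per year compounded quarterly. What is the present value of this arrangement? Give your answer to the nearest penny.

£631,734.39

This is an ordinary annuity: 56 payments of £16,350.00 at the end of each quarter.
Periodic rate r = 0.056/4 per quarter; n is counted in quarters.
PV = PMT × [(1 − (1+r)^−n)/r] = 16,350 × [1 − (1+r)^−56] / r = £631,734.39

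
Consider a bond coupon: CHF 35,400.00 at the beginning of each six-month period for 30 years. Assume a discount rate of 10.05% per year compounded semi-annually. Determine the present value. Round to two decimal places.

This is an annuity due: 60 payments of CHF 35,400.00 at the beginning of each six-month period.
Periodic rate r = 0.1005/2 per half-year; n is counted in half-years.
PV = PMT × [(1 − (1+r)^−n)/r] × (1+r) = 35,400 × [1 − (1+r)^−60] / r × (1+r) = CHF 700,829.64

CHF 700,829.64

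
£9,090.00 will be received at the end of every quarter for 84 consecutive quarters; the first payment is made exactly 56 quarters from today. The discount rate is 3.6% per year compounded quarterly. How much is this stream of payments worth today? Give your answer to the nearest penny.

£326,328.52

Ordinary annuity of 84 payments, first payment at period 56.
Periodic rate r = 0.036/4 per quarter; n is counted in quarters.
The ordinary-annuity PV formula values the stream one period before the first payment (period 55); discount that back 55 periods:
PV₀ = 9,090 × [1 − (1+r)^−84] / r × (1+r)^−55 = £326,328.52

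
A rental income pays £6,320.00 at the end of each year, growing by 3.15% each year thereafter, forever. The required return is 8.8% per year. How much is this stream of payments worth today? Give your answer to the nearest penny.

Periodic rate r = 0.088 per year.
Growing perpetuity (Gordon): PV = PMT₁ / (r − g) = 6,320 / (r − 0.0315) = £111,858.41.

£111,858.41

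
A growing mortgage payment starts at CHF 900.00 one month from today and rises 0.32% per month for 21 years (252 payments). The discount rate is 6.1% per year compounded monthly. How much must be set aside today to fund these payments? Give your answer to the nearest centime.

Periodic rate r = 0.061/12 per month; n is counted in months.
Growing ordinary annuity: PV = PMT₁ × [1 − ((1+g)/(1+r))^n] / (r − g) = 900 × [1 − ((1+0.0032)/(1+r))^252] / (r − 0.0032) = CHF 179,990.69.

CHF 179,990.69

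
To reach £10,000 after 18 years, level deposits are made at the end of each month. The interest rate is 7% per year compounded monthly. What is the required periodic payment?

£23.22

Level ordinary annuity; solve FV = PMT × [((1+r)^n − 1)/r] for PMT.
Periodic rate r = 0.07/12 per month; n is counted in months.
With n = 216: PMT = 10,000 / ([((1+r)^n − 1)/r]) = £23.22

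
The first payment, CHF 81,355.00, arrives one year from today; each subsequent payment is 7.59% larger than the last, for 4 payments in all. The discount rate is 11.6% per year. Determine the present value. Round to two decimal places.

Periodic rate r = 0.116 per year.
Growing ordinary annuity: PV = PMT₁ × [1 − ((1+g)/(1+r))^n] / (r − g) = 81,355 × [1 − ((1+0.0759)/(1+r))^4] / (r − 0.0759) = CHF 276,251.74.

CHF 276,251.74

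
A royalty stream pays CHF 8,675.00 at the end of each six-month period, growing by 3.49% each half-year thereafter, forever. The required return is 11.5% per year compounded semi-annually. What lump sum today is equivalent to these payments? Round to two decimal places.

CHF 383,849.56

Periodic rate r = 0.115/2 per half-year.
Growing perpetuity (Gordon): PV = PMT₁ / (r − g) = 8,675 / (r − 0.0349) = CHF 383,849.56.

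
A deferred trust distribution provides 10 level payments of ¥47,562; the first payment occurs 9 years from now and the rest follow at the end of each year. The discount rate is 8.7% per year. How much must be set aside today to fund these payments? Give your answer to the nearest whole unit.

¥158,692

Ordinary annuity of 10 payments, first payment at period 9.
Periodic rate r = 0.087 per year.
The ordinary-annuity PV formula values the stream one period before the first payment (period 8); discount that back 8 periods:
PV₀ = 47,562 × [1 − (1+r)^−10] / r × (1+r)^−8 = ¥158,692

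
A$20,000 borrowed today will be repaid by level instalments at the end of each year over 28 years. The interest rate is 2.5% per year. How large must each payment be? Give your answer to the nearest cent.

Level ordinary annuity; solve PV = PMT × [(1 − (1+r)^−n)/r] for PMT.
Periodic rate r = 0.025 per year.
With n = 28: PMT = 20,000 / ([(1 − (1+r)^−n)/r]) = A$1,001.76

A$1,001.76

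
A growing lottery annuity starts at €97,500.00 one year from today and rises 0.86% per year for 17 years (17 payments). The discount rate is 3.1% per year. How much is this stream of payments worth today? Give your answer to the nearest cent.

€1,356,403.56

Periodic rate r = 0.031 per year.
Growing ordinary annuity: PV = PMT₁ × [1 − ((1+g)/(1+r))^n] / (r − g) = 97,500 × [1 − ((1+0.0086)/(1+r))^17] / (r − 0.0086) = €1,356,403.56.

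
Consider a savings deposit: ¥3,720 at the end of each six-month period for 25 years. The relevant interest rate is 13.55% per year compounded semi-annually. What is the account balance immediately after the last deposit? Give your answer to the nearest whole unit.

¥1,400,929

This is an ordinary annuity: 50 deposits of ¥3,720 at the end of each six-month period.
Periodic rate r = 0.1355/2 per half-year; n is counted in half-years.
FV = PMT × [((1+r)^n − 1)/r] = 3,720 × [(1+r)^50 − 1] / r = ¥1,400,929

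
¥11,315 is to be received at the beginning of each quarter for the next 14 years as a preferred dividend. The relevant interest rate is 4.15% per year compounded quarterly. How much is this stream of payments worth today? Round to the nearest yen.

¥483,725

This is an annuity due: 56 payments of ¥11,315 at the beginning of each quarter.
Periodic rate r = 0.0415/4 per quarter; n is counted in quarters.
PV = PMT × [(1 − (1+r)^−n)/r] × (1+r) = 11,315 × [1 − (1+r)^−56] / r × (1+r) = ¥483,725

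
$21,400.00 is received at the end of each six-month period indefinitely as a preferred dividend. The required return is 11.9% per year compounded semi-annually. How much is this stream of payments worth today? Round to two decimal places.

Periodic rate r = 0.119/2 per half-year.
Level perpetuity: PV = PMT / r = 21,400 / (0.119/2) = $359,663.87.

$359,663.87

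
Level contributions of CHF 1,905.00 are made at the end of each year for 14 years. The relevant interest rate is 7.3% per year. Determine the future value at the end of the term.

This is an ordinary annuity: 14 deposits of CHF 1,905.00 at the end of each year.
Periodic rate r = 0.073 per year.
FV = PMT × [((1+r)^n − 1)/r] = 1,905 × [(1+r)^14 − 1] / r = CHF 43,883.19

CHF 43,883.19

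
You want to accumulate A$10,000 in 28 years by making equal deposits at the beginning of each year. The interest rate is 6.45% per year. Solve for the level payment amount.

Level annuity due; solve FV = PMT × [((1+r)^n − 1)/r] × (1+r) for PMT.
Periodic rate r = 0.0645 per year.
With n = 28: PMT = 10,000 / ([((1+r)^n − 1)/r] × (1+r)) = A$127.42

A$127.42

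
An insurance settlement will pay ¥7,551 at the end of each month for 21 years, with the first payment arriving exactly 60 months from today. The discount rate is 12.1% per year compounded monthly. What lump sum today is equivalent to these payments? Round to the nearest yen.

¥381,249

Ordinary annuity of 252 payments, first payment at period 60.
Periodic rate r = 0.121/12 per month; n is counted in months.
The ordinary-annuity PV formula values the stream one period before the first payment (period 59); discount that back 59 periods:
PV₀ = 7,551 × [1 − (1+r)^−252] / r × (1+r)^−59 = ¥381,249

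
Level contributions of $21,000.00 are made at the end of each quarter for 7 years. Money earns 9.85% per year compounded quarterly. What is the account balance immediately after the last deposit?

This is an ordinary annuity: 28 deposits of $21,000.00 at the end of each quarter.
Periodic rate r = 0.0985/4 per quarter; n is counted in quarters.
FV = PMT × [((1+r)^n − 1)/r] = 21,000 × [(1+r)^28 − 1] / r = $832,447.51

$832,447.51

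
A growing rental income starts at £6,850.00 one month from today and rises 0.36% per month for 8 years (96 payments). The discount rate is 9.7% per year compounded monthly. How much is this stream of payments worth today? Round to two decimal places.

Periodic rate r = 0.097/12 per month; n is counted in months.
Growing ordinary annuity: PV = PMT₁ × [1 − ((1+g)/(1+r))^n] / (r − g) = 6,850 × [1 − ((1+0.0036)/(1+r))^96] / (r − 0.0036) = £531,892.20.

£531,892.20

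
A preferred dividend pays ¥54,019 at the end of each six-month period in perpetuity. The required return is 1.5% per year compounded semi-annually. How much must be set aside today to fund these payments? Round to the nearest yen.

Periodic rate r = 0.015/2 per half-year.
Level perpetuity: PV = PMT / r = 54,019 / (0.015/2) = ¥7,202,533.

¥7,202,533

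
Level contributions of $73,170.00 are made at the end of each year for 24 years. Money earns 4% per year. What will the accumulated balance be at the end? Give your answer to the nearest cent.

$2,859,674.14

This is an ordinary annuity: 24 deposits of $73,170.00 at the end of each year.
Periodic rate r = 0.04 per year.
FV = PMT × [((1+r)^n − 1)/r] = 73,170 × [(1+r)^24 − 1] / r = $2,859,674.14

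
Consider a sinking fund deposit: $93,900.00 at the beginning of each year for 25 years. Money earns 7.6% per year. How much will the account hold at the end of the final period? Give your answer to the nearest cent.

This is an annuity due: 25 deposits of $93,900.00 at the beginning of each year.
Periodic rate r = 0.076 per year.
FV = PMT × [((1+r)^n − 1)/r] × (1+r) = 93,900 × [(1+r)^25 − 1] / r × (1+r) = $6,968,528.29

$6,968,528.29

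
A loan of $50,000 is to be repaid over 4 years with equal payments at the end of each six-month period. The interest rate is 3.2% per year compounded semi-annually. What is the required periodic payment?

Level ordinary annuity; solve PV = PMT × [(1 − (1+r)^−n)/r] for PMT.
Periodic rate r = 0.032/2 per half-year; n is counted in half-years.
With n = 8: PMT = 50,000 / ([(1 − (1+r)^−n)/r]) = $6,708.33

$6,708.33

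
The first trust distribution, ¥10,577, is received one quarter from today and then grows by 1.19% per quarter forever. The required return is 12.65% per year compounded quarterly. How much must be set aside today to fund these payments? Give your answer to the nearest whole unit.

Periodic rate r = 0.1265/4 per quarter.
Growing perpetuity (Gordon): PV = PMT₁ / (r − g) = 10,577 / (r − 0.0119) = ¥536,223.

¥536,223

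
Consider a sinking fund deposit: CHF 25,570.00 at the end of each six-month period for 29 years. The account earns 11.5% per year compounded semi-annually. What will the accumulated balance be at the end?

This is an ordinary annuity: 58 deposits of CHF 25,570.00 at the end of each six-month period.
Periodic rate r = 0.115/2 per half-year; n is counted in half-years.
FV = PMT × [((1+r)^n − 1)/r] = 25,570 × [(1+r)^58 − 1] / r = CHF 10,940,085.69

CHF 10,940,085.69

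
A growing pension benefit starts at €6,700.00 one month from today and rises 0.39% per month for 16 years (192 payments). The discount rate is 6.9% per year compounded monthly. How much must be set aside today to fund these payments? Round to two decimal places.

€1,078,410.77

Periodic rate r = 0.069/12 per month; n is counted in months.
Growing ordinary annuity: PV = PMT₁ × [1 − ((1+g)/(1+r))^n] / (r − g) = 6,700 × [1 − ((1+0.0039)/(1+r))^192] / (r − 0.0039) = €1,078,410.77.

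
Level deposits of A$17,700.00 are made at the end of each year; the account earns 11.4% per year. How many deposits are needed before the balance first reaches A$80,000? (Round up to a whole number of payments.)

4 payments

Periodic rate r = 0.114 per year.
Ordinary annuity FV: 80,000 = 17,700 × [((1+r)^n − 1)/r].
(1+r)^n = 1 + 80,000 × r / 17,700, so n = ln(1 + 80,000·r/17,700) / ln(1+r) = 3.85.
Round up to a whole number of payments: n = 4.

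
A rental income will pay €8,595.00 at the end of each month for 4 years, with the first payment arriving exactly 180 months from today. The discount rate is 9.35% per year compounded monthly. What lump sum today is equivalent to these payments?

Ordinary annuity of 48 payments, first payment at period 180.
Periodic rate r = 0.0935/12 per month; n is counted in months.
The ordinary-annuity PV formula values the stream one period before the first payment (period 179); discount that back 179 periods:
PV₀ = 8,595 × [1 − (1+r)^−48] / r × (1+r)^−179 = €85,515.42

€85,515.42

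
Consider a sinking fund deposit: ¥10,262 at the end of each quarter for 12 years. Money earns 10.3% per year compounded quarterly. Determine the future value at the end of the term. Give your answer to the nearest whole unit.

¥951,831

This is an ordinary annuity: 48 deposits of ¥10,262 at the end of each quarter.
Periodic rate r = 0.103/4 per quarter; n is counted in quarters.
FV = PMT × [((1+r)^n − 1)/r] = 10,262 × [(1+r)^48 − 1] / r = ¥951,831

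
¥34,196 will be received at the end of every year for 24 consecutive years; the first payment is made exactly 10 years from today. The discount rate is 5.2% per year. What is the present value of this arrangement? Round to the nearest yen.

¥293,267

Ordinary annuity of 24 payments, first payment at period 10.
Periodic rate r = 0.052 per year.
The ordinary-annuity PV formula values the stream one period before the first payment (period 9); discount that back 9 periods:
PV₀ = 34,196 × [1 − (1+r)^−24] / r × (1+r)^−9 = ¥293,267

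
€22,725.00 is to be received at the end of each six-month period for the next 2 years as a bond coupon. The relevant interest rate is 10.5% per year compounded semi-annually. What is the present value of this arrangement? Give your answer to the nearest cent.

This is an ordinary annuity: 4 payments of €22,725.00 at the end of each six-month period.
Periodic rate r = 0.105/2 per half-year; n is counted in half-years.
PV = PMT × [(1 − (1+r)^−n)/r] = 22,725 × [1 − (1+r)^−4] / r = €80,115.96

€80,115.96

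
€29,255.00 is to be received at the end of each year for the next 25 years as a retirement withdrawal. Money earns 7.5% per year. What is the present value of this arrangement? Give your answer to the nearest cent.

This is an ordinary annuity: 25 payments of €29,255.00 at the end of each year.
Periodic rate r = 0.075 per year.
PV = PMT × [(1 − (1+r)^−n)/r] = 29,255 × [1 − (1+r)^−25] / r = €326,103.90

€326,103.90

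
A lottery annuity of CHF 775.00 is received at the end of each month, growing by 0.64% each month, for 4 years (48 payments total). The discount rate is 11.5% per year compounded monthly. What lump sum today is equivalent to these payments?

Periodic rate r = 0.115/12 per month; n is counted in months.
Growing ordinary annuity: PV = PMT₁ × [1 − ((1+g)/(1+r))^n] / (r − g) = 775 × [1 − ((1+0.0064)/(1+r))^48] / (r − 0.0064) = CHF 34,244.04.

CHF 34,244.04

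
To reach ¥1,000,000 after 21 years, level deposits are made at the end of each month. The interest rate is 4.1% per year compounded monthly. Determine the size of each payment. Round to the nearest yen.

¥2,508

Level ordinary annuity; solve FV = PMT × [((1+r)^n − 1)/r] for PMT.
Periodic rate r = 0.041/12 per month; n is counted in months.
With n = 252: PMT = 1,000,000 / ([((1+r)^n − 1)/r]) = ¥2,508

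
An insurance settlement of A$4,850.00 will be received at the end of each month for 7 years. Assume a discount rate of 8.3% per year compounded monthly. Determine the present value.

This is an ordinary annuity: 84 payments of A$4,850.00 at the end of each month.
Periodic rate r = 0.083/12 per month; n is counted in months.
PV = PMT × [(1 − (1+r)^−n)/r] = 4,850 × [1 − (1+r)^−84] / r = A$308,208.56

A$308,208.56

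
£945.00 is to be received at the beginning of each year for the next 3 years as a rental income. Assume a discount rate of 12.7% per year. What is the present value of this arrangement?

This is an annuity due: 3 payments of £945.00 at the beginning of each year.
Periodic rate r = 0.127 per year.
PV = PMT × [(1 − (1+r)^−n)/r] × (1+r) = 945 × [1 − (1+r)^−3] / r × (1+r) = £2,527.53

£2,527.53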